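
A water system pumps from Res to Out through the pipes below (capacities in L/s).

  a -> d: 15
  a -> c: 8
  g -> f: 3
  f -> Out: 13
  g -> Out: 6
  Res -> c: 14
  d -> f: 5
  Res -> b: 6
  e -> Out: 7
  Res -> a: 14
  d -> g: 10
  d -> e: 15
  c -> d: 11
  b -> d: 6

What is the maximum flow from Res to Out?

21

Augment Res→a→d→e→Out: bottleneck 7, flow now 7.
Augment Res→a→d→f→Out: bottleneck 5, flow now 12.
Augment Res→a→d→g→Out: bottleneck 2, flow now 14.
Augment Res→b→d→g→Out: bottleneck 4, flow now 18.
Augment Res→b→d→g→f→Out: bottleneck 2, flow now 20.
Augment Res→c→d→g→f→Out: bottleneck 1, flow now 21.
No augmenting path remains; maximum flow = 21.
In the residual graph, reachable from Res: {Res, a, b, c, d, e, g}.
Min-cut edges: d→f (5), e→Out (7), g→f (3), g→Out (6); capacity 5 + 7 + 3 + 6 = 21.
This cut is saturated, so no flow can exceed 21.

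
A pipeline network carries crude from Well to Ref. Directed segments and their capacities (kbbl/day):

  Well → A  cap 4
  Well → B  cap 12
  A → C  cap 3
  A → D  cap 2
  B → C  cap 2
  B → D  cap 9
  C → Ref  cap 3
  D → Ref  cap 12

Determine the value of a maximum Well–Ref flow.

Augment Well→A→C→Ref: bottleneck 3, flow now 3.
Augment Well→A→D→Ref: bottleneck 1, flow now 4.
Augment Well→B→D→Ref: bottleneck 9, flow now 13.
Augment Well→B→C→A→D→Ref: bottleneck 1, flow now 14. (uses reverse residual edge)
No augmenting path remains; maximum flow = 14.
In the residual graph, reachable from Well: {Well, A, B, C}.
Min-cut edges: A→D (2), B→D (9), C→Ref (3); capacity 2 + 9 + 3 = 14.
This cut is saturated, so no flow can exceed 14.

14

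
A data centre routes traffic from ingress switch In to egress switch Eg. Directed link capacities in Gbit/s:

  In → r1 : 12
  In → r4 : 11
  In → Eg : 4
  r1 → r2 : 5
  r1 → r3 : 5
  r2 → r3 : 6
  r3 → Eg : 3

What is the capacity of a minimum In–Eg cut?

7

Augment In→Eg: bottleneck 4, flow now 4.
Augment In→r1→r3→Eg: bottleneck 3, flow now 7.
No augmenting path remains; maximum flow = 7.
By max-flow min-cut, the minimum cut capacity equals the max flow.
In the residual graph, reachable from In: {In, r1, r2, r3, r4}.
Min-cut edges: In→Eg (4), r3→Eg (3); capacity 4 + 3 = 7.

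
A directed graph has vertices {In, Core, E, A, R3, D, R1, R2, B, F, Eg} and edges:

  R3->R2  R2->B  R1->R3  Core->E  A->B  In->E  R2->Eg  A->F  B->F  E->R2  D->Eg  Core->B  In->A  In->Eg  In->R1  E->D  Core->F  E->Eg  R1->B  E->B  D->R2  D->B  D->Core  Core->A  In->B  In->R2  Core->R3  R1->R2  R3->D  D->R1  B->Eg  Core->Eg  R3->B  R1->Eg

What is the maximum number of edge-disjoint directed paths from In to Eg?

Assign every edge capacity 1; by Menger, the answer equals the max flow.
Path In→Eg (+1); total 1.
Path In→E→Eg (+1); total 2.
Path In→R1→Eg (+1); total 3.
Path In→R2→Eg (+1); total 4.
Path In→B→Eg (+1); total 5.
No residual In→Eg path; max flow = 5.
Certifying cut of size 5: {B→Eg, In→E, In→Eg, In→R1, In→R2}.

5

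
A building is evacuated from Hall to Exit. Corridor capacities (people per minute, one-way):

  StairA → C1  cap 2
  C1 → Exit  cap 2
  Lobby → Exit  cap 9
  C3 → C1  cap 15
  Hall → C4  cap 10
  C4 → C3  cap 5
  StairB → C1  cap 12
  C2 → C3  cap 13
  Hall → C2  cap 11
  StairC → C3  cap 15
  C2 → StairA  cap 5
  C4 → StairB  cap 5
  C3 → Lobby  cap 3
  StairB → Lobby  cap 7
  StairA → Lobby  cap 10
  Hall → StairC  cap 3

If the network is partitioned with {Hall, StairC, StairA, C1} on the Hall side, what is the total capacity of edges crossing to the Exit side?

Edges leaving {Hall, StairC, StairA, C1}: Hall→C2 (11), Hall→C4 (10), StairC→C3 (15), StairA→Lobby (10), C1→Exit (2).
Cut capacity = 11 + 10 + 15 + 10 + 2 = 48.

48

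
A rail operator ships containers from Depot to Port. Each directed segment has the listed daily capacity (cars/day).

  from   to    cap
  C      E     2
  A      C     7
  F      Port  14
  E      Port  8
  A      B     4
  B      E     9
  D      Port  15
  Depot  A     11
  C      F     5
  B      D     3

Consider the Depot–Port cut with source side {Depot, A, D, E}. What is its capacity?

Edges leaving {Depot, A, D, E}: A→B (4), A→C (7), D→Port (15), E→Port (8).
Cut capacity = 4 + 7 + 15 + 8 = 34.

34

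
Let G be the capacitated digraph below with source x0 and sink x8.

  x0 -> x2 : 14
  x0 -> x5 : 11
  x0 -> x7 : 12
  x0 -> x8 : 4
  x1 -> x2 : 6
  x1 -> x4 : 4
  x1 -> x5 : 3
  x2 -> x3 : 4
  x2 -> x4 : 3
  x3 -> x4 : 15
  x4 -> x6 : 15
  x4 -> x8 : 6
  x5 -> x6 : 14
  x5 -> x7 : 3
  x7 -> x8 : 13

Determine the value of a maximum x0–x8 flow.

23

Augment x0→x8: bottleneck 4, flow now 4.
Augment x0→x7→x8: bottleneck 12, flow now 16.
Augment x0→x2→x4→x8: bottleneck 3, flow now 19.
Augment x0→x5→x7→x8: bottleneck 1, flow now 20.
Augment x0→x2→x3→x4→x8: bottleneck 3, flow now 23.
No augmenting path remains; maximum flow = 23.
In the residual graph, reachable from x0: {x0, x2, x3, x4, x5, x6, x7}.
Min-cut edges: x0→x8 (4), x4→x8 (6), x7→x8 (13); capacity 4 + 6 + 13 = 23.
This cut is saturated, so no flow can exceed 23.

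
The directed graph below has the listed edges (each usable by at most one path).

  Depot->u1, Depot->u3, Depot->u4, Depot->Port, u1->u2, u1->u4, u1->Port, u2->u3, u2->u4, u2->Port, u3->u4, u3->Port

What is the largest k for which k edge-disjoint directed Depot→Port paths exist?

3

Assign every edge capacity 1; by Menger, the answer equals the max flow.
Path Depot→Port (+1); total 1.
Path Depot→u1→Port (+1); total 2.
Path Depot→u3→Port (+1); total 3.
No residual Depot→Port path; max flow = 3.
Certifying cut of size 3: {Depot→Port, Depot→u1, Depot→u3}.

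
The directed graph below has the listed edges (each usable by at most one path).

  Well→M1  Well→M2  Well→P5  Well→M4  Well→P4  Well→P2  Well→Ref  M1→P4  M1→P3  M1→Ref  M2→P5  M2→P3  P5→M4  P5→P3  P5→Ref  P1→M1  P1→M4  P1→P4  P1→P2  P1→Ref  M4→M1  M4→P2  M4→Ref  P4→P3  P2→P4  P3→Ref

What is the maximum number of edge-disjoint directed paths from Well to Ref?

5

Assign every edge capacity 1; by Menger, the answer equals the max flow.
Path Well→Ref (+1); total 1.
Path Well→M1→Ref (+1); total 2.
Path Well→P5→Ref (+1); total 3.
Path Well→M4→Ref (+1); total 4.
Path Well→M2→P3→Ref (+1); total 5.
No residual Well→Ref path; max flow = 5.
Certifying cut of size 5: {M1→Ref, M4→Ref, P3→Ref, P5→Ref, Well→Ref}.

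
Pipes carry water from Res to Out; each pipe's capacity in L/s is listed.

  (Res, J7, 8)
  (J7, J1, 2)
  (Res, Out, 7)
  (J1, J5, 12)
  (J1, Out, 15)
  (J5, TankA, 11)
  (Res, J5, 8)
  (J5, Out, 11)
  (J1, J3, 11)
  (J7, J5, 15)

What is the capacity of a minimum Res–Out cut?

Augment Res→Out: bottleneck 7, flow now 7.
Augment Res→J5→Out: bottleneck 8, flow now 15.
Augment Res→J7→J1→Out: bottleneck 2, flow now 17.
Augment Res→J7→J5→Out: bottleneck 3, flow now 20.
No augmenting path remains; maximum flow = 20.
By max-flow min-cut, the minimum cut capacity equals the max flow.
In the residual graph, reachable from Res: {Res, J7, J5, TankA}.
Min-cut edges: Res→Out (7), J7→J1 (2), J5→Out (11); capacity 7 + 2 + 11 = 20.

20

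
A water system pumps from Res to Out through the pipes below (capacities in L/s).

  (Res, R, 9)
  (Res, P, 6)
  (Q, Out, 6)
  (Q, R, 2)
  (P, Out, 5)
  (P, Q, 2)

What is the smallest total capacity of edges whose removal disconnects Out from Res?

Augment Res→P→Out: bottleneck 5, flow now 5.
Augment Res→P→Q→Out: bottleneck 1, flow now 6.
No augmenting path remains; maximum flow = 6.
By max-flow min-cut, the minimum cut capacity equals the max flow.
In the residual graph, reachable from Res: {Res, R}.
Min-cut edges: Res→P (6); capacity 6 = 6.

6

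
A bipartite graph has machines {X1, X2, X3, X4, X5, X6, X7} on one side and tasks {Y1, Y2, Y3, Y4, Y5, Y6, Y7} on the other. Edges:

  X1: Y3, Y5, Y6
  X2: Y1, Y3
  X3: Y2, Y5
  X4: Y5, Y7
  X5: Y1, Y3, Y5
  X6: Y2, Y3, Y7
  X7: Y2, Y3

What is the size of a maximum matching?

6

Unit-capacity flow: source→left, listed edges, right→sink; max matching = max flow.
Augmenting path X1→Y3 (+1); matched 1.
Augmenting path X2→Y1 (+1); matched 2.
Augmenting path X3→Y2 (+1); matched 3.
Augmenting path X4→Y5 (+1); matched 4.
Augmenting path X6→Y7 (+1); matched 5.
Augmenting path X5→Y3→X1→Y6 (+1); matched 6.
No augmenting path remains; maximum matching = 6.
König certificate: {X1, Y1, Y2, Y3, Y5, Y7} is a vertex cover of size 6 (every listed pair touches it), so no matching can be larger.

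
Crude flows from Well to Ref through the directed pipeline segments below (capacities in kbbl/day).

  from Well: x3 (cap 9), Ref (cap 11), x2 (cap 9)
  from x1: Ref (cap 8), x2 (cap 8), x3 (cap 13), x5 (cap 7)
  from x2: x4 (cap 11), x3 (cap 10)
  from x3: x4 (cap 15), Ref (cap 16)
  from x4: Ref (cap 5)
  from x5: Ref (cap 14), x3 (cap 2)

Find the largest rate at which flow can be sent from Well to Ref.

29

Augment Well→Ref: bottleneck 11, flow now 11.
Augment Well→x3→Ref: bottleneck 9, flow now 20.
Augment Well→x2→x3→Ref: bottleneck 7, flow now 27.
Augment Well→x2→x4→Ref: bottleneck 2, flow now 29.
No augmenting path remains; maximum flow = 29.
In the residual graph, reachable from Well: {Well}.
Min-cut edges: Well→x2 (9), Well→x3 (9), Well→Ref (11); capacity 9 + 9 + 11 = 29.
This cut is saturated, so no flow can exceed 29.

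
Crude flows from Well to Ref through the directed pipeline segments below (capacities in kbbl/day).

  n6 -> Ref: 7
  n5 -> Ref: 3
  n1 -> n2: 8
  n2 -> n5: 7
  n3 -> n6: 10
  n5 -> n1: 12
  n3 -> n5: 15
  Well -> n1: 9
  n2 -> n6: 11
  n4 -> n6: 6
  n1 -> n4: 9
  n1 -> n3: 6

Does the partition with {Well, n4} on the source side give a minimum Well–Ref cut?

No — its capacity is 15, but the minimum cut has capacity 9.

Given cut capacity: 9 + 6 = 15.
Augment Well→n1→n2→n5→Ref: bottleneck 3, flow now 3.
Augment Well→n1→n2→n6→Ref: bottleneck 5, flow now 8.
Augment Well→n1→n3→n6→Ref: bottleneck 1, flow now 9.
No augmenting path remains; maximum flow = 9.
In the residual graph, reachable from Well: {Well}.
Min-cut edges: Well→n1 (9); capacity 9 = 9.
Cut capacity 15 exceeds the max flow 9, so it is not minimum.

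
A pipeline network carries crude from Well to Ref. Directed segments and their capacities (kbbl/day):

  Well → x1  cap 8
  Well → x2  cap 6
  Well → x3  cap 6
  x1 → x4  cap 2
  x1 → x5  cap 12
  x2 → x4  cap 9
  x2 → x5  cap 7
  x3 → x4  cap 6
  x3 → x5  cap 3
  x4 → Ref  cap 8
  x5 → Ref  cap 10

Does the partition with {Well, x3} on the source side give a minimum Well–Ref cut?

Given cut capacity: 8 + 6 + 6 + 3 = 23.
Augment Well→x1→x4→Ref: bottleneck 2, flow now 2.
Augment Well→x1→x5→Ref: bottleneck 6, flow now 8.
Augment Well→x2→x4→Ref: bottleneck 6, flow now 14.
Augment Well→x3→x5→Ref: bottleneck 3, flow now 17.
Augment Well→x3→x4→x1→x5→Ref: bottleneck 1, flow now 18. (uses reverse residual edge)
No augmenting path remains; maximum flow = 18.
In the residual graph, reachable from Well: {Well, x1, x2, x3, x4, x5}.
Min-cut edges: x4→Ref (8), x5→Ref (10); capacity 8 + 10 = 18.
Cut capacity 23 exceeds the max flow 18, so it is not minimum.

No — its capacity is 23, but the minimum cut has capacity 18.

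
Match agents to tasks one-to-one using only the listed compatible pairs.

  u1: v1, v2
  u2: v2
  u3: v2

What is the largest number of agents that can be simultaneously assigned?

Unit-capacity flow: source→left, listed edges, right→sink; max matching = max flow.
Augmenting path u1→v1 (+1); matched 1.
Augmenting path u2→v2 (+1); matched 2.
No augmenting path remains; maximum matching = 2.
König certificate: {u1, v2} is a vertex cover of size 2 (every listed pair touches it), so no matching can be larger.

2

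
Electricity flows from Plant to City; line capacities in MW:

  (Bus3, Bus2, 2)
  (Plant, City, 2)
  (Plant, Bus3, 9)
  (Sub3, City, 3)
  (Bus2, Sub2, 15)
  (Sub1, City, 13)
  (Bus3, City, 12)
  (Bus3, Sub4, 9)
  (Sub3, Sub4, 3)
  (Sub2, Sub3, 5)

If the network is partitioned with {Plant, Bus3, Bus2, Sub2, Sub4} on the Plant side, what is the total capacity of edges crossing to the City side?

Edges leaving {Plant, Bus3, Bus2, Sub2, Sub4}: Plant→City (2), Bus3→City (12), Sub2→Sub3 (5).
Cut capacity = 2 + 12 + 5 = 19.

19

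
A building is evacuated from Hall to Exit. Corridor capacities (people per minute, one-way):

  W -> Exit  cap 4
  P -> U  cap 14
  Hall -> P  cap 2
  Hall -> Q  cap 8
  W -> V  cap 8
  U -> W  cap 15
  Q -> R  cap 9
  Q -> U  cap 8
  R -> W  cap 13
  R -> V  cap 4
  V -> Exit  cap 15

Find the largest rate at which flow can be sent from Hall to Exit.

10

Augment Hall→P→U→W→Exit: bottleneck 2, flow now 2.
Augment Hall→Q→R→V→Exit: bottleneck 4, flow now 6.
Augment Hall→Q→R→W→Exit: bottleneck 2, flow now 8.
Augment Hall→Q→R→W→V→Exit: bottleneck 2, flow now 10.
No augmenting path remains; maximum flow = 10.
In the residual graph, reachable from Hall: {Hall}.
Min-cut edges: Hall→P (2), Hall→Q (8); capacity 2 + 8 = 10.
This cut is saturated, so no flow can exceed 10.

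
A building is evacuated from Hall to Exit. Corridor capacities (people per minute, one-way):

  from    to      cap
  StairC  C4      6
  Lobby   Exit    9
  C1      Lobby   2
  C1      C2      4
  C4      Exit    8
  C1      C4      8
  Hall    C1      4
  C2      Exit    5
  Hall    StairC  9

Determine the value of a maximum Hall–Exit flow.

Augment Hall→StairC→C4→Exit: bottleneck 6, flow now 6.
Augment Hall→C1→Lobby→Exit: bottleneck 2, flow now 8.
Augment Hall→C1→C2→Exit: bottleneck 2, flow now 10.
No augmenting path remains; maximum flow = 10.
In the residual graph, reachable from Hall: {Hall, StairC}.
Min-cut edges: Hall→C1 (4), StairC→C4 (6); capacity 4 + 6 = 10.
This cut is saturated, so no flow can exceed 10.

10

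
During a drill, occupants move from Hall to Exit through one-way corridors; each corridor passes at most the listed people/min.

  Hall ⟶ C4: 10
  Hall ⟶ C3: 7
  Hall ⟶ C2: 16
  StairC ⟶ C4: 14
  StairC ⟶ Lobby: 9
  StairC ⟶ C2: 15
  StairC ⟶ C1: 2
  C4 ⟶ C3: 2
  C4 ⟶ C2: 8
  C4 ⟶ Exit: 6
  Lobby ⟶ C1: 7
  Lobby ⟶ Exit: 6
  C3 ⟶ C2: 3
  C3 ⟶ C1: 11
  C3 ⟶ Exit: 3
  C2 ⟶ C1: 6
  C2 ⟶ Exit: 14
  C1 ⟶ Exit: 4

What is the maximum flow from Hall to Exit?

Augment Hall→C4→Exit: bottleneck 6, flow now 6.
Augment Hall→C3→Exit: bottleneck 3, flow now 9.
Augment Hall→C2→Exit: bottleneck 14, flow now 23.
Augment Hall→C3→C1→Exit: bottleneck 4, flow now 27.
No augmenting path remains; maximum flow = 27.
In the residual graph, reachable from Hall: {Hall, C4, C3, C2, C1}.
Min-cut edges: C4→Exit (6), C3→Exit (3), C2→Exit (14), C1→Exit (4); capacity 6 + 3 + 14 + 4 = 27.
This cut is saturated, so no flow can exceed 27.

27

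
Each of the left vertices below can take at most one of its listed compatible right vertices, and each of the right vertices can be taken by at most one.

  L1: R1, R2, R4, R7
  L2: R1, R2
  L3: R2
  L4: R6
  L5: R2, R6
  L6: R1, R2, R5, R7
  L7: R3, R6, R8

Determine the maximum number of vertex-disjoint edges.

Unit-capacity flow: source→left, listed edges, right→sink; max matching = max flow.
Augmenting path L1→R1 (+1); matched 1.
Augmenting path L2→R2 (+1); matched 2.
Augmenting path L4→R6 (+1); matched 3.
Augmenting path L6→R5 (+1); matched 4.
Augmenting path L7→R3 (+1); matched 5.
Augmenting path L3→R2→L2→R1→L1→R4 (+1); matched 6.
No augmenting path remains; maximum matching = 6.
König certificate: {L1, L2, L6, L7, R2, R6} is a vertex cover of size 6 (every listed pair touches it), so no matching can be larger.

6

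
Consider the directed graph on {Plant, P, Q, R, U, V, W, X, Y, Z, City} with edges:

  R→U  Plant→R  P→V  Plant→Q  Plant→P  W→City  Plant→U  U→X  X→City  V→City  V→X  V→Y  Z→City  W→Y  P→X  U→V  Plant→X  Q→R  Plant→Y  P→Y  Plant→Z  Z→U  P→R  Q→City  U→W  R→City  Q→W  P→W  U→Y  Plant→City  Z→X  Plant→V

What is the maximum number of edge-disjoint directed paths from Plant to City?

Assign every edge capacity 1; by Menger, the answer equals the max flow.
Path Plant→City (+1); total 1.
Path Plant→Q→City (+1); total 2.
Path Plant→R→City (+1); total 3.
Path Plant→V→City (+1); total 4.
Path Plant→X→City (+1); total 5.
Path Plant→Z→City (+1); total 6.
Path Plant→P→W→City (+1); total 7.
No residual Plant→City path; max flow = 7.
Certifying cut of size 7: {Plant→City, Plant→Q, Plant→Z, R→City, V→City, W→City, X→City}.

7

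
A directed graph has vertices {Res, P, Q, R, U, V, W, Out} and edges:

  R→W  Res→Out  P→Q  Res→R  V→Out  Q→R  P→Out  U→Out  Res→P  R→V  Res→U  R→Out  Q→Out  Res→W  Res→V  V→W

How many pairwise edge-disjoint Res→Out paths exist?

5

Assign every edge capacity 1; by Menger, the answer equals the max flow.
Path Res→Out (+1); total 1.
Path Res→P→Out (+1); total 2.
Path Res→R→Out (+1); total 3.
Path Res→U→Out (+1); total 4.
Path Res→V→Out (+1); total 5.
No residual Res→Out path; max flow = 5.
Certifying cut of size 5: {Res→Out, Res→P, Res→R, Res→U, Res→V}.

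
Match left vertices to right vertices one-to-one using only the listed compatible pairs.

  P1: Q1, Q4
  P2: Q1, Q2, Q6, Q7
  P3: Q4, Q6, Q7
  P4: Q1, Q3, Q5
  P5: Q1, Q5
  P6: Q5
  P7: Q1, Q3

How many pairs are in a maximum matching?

Unit-capacity flow: source→left, listed edges, right→sink; max matching = max flow.
Augmenting path P1→Q1 (+1); matched 1.
Augmenting path P2→Q2 (+1); matched 2.
Augmenting path P3→Q4 (+1); matched 3.
Augmenting path P4→Q3 (+1); matched 4.
Augmenting path P5→Q5 (+1); matched 5.
Augmenting path P7→Q1→P1→Q4→P3→Q6 (+1); matched 6.
No augmenting path remains; maximum matching = 6.
König certificate: {P1, P2, P3, Q1, Q3, Q5} is a vertex cover of size 6 (every listed pair touches it), so no matching can be larger.

6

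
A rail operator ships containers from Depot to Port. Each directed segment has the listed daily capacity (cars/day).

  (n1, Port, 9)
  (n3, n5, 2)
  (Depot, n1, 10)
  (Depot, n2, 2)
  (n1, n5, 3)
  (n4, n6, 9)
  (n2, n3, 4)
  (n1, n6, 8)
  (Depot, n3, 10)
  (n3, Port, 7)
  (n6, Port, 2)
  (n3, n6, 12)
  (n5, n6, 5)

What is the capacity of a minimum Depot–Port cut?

Augment Depot→n1→Port: bottleneck 9, flow now 9.
Augment Depot→n3→Port: bottleneck 7, flow now 16.
Augment Depot→n1→n6→Port: bottleneck 1, flow now 17.
Augment Depot→n3→n6→Port: bottleneck 1, flow now 18.
No augmenting path remains; maximum flow = 18.
By max-flow min-cut, the minimum cut capacity equals the max flow.
In the residual graph, reachable from Depot: {Depot, n1, n2, n3, n5, n6}.
Min-cut edges: n1→Port (9), n3→Port (7), n6→Port (2); capacity 9 + 7 + 2 = 18.

18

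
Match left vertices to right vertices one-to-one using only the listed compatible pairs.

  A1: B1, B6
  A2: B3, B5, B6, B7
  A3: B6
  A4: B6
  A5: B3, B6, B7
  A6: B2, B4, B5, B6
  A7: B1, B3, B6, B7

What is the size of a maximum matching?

6

Unit-capacity flow: source→left, listed edges, right→sink; max matching = max flow.
Augmenting path A1→B1 (+1); matched 1.
Augmenting path A2→B3 (+1); matched 2.
Augmenting path A3→B6 (+1); matched 3.
Augmenting path A5→B7 (+1); matched 4.
Augmenting path A6→B2 (+1); matched 5.
Augmenting path A7→B3→A2→B5 (+1); matched 6.
No augmenting path remains; maximum matching = 6.
König certificate: {A1, A2, A5, A6, A7, B6} is a vertex cover of size 6 (every listed pair touches it), so no matching can be larger.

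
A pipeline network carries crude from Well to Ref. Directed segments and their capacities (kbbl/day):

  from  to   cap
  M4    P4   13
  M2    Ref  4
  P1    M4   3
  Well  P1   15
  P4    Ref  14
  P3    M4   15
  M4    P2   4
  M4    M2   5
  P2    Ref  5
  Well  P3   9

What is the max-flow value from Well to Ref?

12

Augment Well→P1→M4→M2→Ref: bottleneck 3, flow now 3.
Augment Well→P3→M4→M2→Ref: bottleneck 1, flow now 4.
Augment Well→P3→M4→P2→Ref: bottleneck 4, flow now 8.
Augment Well→P3→M4→P4→Ref: bottleneck 4, flow now 12.
No augmenting path remains; maximum flow = 12.
In the residual graph, reachable from Well: {Well, P1}.
Min-cut edges: Well→P3 (9), P1→M4 (3); capacity 9 + 3 = 12.
This cut is saturated, so no flow can exceed 12.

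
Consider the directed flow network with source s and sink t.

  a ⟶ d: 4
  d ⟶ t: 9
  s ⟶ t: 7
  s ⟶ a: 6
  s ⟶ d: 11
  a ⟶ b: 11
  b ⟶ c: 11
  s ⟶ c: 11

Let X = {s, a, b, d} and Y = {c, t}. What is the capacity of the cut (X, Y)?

38

Edges leaving {s, a, b, d}: s→c (11), s→t (7), b→c (11), d→t (9).
Cut capacity = 11 + 7 + 11 + 9 = 38.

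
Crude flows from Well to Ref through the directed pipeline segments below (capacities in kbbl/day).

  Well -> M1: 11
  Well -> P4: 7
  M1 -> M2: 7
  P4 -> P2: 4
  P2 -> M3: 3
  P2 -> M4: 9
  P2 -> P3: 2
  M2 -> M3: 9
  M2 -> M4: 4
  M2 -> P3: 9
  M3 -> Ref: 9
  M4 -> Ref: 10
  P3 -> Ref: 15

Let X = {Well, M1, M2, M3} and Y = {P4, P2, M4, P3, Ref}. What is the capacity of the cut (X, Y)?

29

Edges leaving {Well, M1, M2, M3}: Well→P4 (7), M2→M4 (4), M2→P3 (9), M3→Ref (9).
Cut capacity = 7 + 4 + 9 + 9 = 29.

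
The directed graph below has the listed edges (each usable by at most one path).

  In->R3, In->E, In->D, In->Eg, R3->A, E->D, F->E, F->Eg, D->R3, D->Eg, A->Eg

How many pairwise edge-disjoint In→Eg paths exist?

Assign every edge capacity 1; by Menger, the answer equals the max flow.
Path In→Eg (+1); total 1.
Path In→D→Eg (+1); total 2.
Path In→R3→A→Eg (+1); total 3.
No residual In→Eg path; max flow = 3.
Certifying cut of size 3: {D→Eg, In→Eg, R3→A}.

3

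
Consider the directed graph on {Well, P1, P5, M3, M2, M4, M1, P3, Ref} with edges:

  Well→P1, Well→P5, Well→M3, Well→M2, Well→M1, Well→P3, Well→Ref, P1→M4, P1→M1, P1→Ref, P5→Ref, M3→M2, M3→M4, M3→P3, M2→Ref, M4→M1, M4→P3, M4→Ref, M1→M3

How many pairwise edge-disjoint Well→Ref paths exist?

5

Assign every edge capacity 1; by Menger, the answer equals the max flow.
Path Well→Ref (+1); total 1.
Path Well→P1→Ref (+1); total 2.
Path Well→P5→Ref (+1); total 3.
Path Well→M2→Ref (+1); total 4.
Path Well→M3→M4→Ref (+1); total 5.
No residual Well→Ref path; max flow = 5.
Certifying cut of size 5: {M2→Ref, M3→M4, Well→P1, Well→P5, Well→Ref}.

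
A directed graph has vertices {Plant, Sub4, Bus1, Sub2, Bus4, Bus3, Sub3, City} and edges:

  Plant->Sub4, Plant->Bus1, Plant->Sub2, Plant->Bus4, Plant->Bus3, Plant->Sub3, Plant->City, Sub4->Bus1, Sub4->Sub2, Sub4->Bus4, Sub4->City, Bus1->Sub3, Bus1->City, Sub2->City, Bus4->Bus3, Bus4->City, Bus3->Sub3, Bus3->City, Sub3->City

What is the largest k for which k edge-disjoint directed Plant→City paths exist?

Assign every edge capacity 1; by Menger, the answer equals the max flow.
Path Plant→City (+1); total 1.
Path Plant→Sub4→City (+1); total 2.
Path Plant→Bus1→City (+1); total 3.
Path Plant→Sub2→City (+1); total 4.
Path Plant→Bus4→City (+1); total 5.
Path Plant→Bus3→City (+1); total 6.
Path Plant→Sub3→City (+1); total 7.
No residual Plant→City path; max flow = 7.
Certifying cut of size 7: {Plant→Bus1, Plant→Bus3, Plant→Bus4, Plant→City, Plant→Sub2, Plant→Sub3, Plant→Sub4}.

7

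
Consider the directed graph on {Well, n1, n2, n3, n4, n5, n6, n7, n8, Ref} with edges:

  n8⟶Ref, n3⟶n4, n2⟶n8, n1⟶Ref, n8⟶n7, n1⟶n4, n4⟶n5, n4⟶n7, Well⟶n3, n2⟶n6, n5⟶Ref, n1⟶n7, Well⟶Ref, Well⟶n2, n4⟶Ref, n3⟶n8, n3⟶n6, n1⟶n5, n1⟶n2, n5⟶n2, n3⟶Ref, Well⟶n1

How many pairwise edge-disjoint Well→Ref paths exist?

Assign every edge capacity 1; by Menger, the answer equals the max flow.
Path Well→Ref (+1); total 1.
Path Well→n1→Ref (+1); total 2.
Path Well→n3→Ref (+1); total 3.
Path Well→n2→n8→Ref (+1); total 4.
No residual Well→Ref path; max flow = 4.
Certifying cut of size 4: {Well→Ref, Well→n1, Well→n2, Well→n3}.

4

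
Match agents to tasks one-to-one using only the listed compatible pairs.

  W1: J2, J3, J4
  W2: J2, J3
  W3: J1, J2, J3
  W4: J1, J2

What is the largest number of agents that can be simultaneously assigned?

Unit-capacity flow: source→left, listed edges, right→sink; max matching = max flow.
Augmenting path W1→J2 (+1); matched 1.
Augmenting path W2→J3 (+1); matched 2.
Augmenting path W3→J1 (+1); matched 3.
Augmenting path W4→J2→W1→J4 (+1); matched 4.
No augmenting path remains; maximum matching = 4.
König certificate: {W1, W2, W3, W4} is a vertex cover of size 4 (every listed pair touches it), so no matching can be larger.

4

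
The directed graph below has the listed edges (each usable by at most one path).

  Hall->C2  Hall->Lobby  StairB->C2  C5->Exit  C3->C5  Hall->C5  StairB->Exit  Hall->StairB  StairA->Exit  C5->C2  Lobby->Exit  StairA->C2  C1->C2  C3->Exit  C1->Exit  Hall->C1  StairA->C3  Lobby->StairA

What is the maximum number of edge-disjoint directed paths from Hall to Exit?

4

Assign every edge capacity 1; by Menger, the answer equals the max flow.
Path Hall→Lobby→Exit (+1); total 1.
Path Hall→StairB→Exit (+1); total 2.
Path Hall→C5→Exit (+1); total 3.
Path Hall→C1→Exit (+1); total 4.
No residual Hall→Exit path; max flow = 4.
Certifying cut of size 4: {Hall→C1, Hall→C5, Hall→Lobby, Hall→StairB}.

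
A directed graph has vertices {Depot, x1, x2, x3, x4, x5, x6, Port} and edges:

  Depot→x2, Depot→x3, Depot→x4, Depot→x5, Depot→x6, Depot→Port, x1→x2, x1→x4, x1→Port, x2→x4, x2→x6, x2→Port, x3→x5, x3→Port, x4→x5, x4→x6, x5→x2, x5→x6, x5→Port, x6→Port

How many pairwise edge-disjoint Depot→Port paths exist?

Assign every edge capacity 1; by Menger, the answer equals the max flow.
Path Depot→Port (+1); total 1.
Path Depot→x2→Port (+1); total 2.
Path Depot→x3→Port (+1); total 3.
Path Depot→x5→Port (+1); total 4.
Path Depot→x6→Port (+1); total 5.
No residual Depot→Port path; max flow = 5.
Certifying cut of size 5: {Depot→Port, Depot→x3, x2→Port, x5→Port, x6→Port}.

5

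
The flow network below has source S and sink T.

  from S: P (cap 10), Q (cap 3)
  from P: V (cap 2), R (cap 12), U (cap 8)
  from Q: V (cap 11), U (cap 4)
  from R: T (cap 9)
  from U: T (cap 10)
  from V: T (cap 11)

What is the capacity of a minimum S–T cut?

13

Augment S→P→R→T: bottleneck 9, flow now 9.
Augment S→P→U→T: bottleneck 1, flow now 10.
Augment S→Q→U→T: bottleneck 3, flow now 13.
No augmenting path remains; maximum flow = 13.
By max-flow min-cut, the minimum cut capacity equals the max flow.
In the residual graph, reachable from S: {S}.
Min-cut edges: S→P (10), S→Q (3); capacity 10 + 3 = 13.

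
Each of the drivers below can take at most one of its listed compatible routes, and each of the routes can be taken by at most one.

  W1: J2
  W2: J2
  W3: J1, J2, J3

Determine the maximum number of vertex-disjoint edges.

2

Unit-capacity flow: source→left, listed edges, right→sink; max matching = max flow.
Augmenting path W1→J2 (+1); matched 1.
Augmenting path W3→J1 (+1); matched 2.
No augmenting path remains; maximum matching = 2.
König certificate: {W3, J2} is a vertex cover of size 2 (every listed pair touches it), so no matching can be larger.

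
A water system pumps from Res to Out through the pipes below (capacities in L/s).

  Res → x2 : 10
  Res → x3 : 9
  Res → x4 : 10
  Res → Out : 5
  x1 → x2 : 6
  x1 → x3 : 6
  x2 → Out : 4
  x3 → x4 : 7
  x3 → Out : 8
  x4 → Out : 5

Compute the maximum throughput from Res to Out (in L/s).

22

Augment Res→Out: bottleneck 5, flow now 5.
Augment Res→x2→Out: bottleneck 4, flow now 9.
Augment Res→x3→Out: bottleneck 8, flow now 17.
Augment Res→x4→Out: bottleneck 5, flow now 22.
No augmenting path remains; maximum flow = 22.
In the residual graph, reachable from Res: {Res, x2, x3, x4}.
Min-cut edges: Res→Out (5), x2→Out (4), x3→Out (8), x4→Out (5); capacity 5 + 4 + 8 + 5 = 22.
This cut is saturated, so no flow can exceed 22.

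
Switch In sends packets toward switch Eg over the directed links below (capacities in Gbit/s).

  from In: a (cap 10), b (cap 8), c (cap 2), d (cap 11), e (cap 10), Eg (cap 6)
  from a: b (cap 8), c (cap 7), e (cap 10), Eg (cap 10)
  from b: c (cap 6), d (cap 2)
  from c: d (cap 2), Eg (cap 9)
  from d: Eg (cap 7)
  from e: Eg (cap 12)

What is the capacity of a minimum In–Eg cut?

41

Augment In→Eg: bottleneck 6, flow now 6.
Augment In→a→Eg: bottleneck 10, flow now 16.
Augment In→c→Eg: bottleneck 2, flow now 18.
Augment In→d→Eg: bottleneck 7, flow now 25.
Augment In→e→Eg: bottleneck 10, flow now 35.
Augment In→b→c→Eg: bottleneck 6, flow now 41.
No augmenting path remains; maximum flow = 41.
By max-flow min-cut, the minimum cut capacity equals the max flow.
In the residual graph, reachable from In: {In, b, d}.
Min-cut edges: In→a (10), In→c (2), In→e (10), In→Eg (6), b→c (6), d→Eg (7); capacity 10 + 2 + 10 + 6 + 6 + 7 = 41.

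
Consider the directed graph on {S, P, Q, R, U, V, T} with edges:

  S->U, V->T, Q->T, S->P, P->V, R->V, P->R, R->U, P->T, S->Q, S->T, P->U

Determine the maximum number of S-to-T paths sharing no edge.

Assign every edge capacity 1; by Menger, the answer equals the max flow.
Path S→T (+1); total 1.
Path S→P→T (+1); total 2.
Path S→Q→T (+1); total 3.
No residual S→T path; max flow = 3.
Certifying cut of size 3: {S→P, S→Q, S→T}.

3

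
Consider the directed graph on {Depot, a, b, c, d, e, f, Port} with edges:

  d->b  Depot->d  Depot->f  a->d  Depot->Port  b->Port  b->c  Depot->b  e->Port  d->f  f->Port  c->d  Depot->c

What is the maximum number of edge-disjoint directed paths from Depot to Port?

3

Assign every edge capacity 1; by Menger, the answer equals the max flow.
Path Depot→Port (+1); total 1.
Path Depot→b→Port (+1); total 2.
Path Depot→f→Port (+1); total 3.
No residual Depot→Port path; max flow = 3.
Certifying cut of size 3: {Depot→Port, b→Port, f→Port}.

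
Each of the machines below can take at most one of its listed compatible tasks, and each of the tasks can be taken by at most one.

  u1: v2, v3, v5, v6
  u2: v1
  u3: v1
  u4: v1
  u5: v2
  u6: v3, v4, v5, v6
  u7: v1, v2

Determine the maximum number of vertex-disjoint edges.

4

Unit-capacity flow: source→left, listed edges, right→sink; max matching = max flow.
Augmenting path u1→v2 (+1); matched 1.
Augmenting path u2→v1 (+1); matched 2.
Augmenting path u6→v3 (+1); matched 3.
Augmenting path u5→v2→u1→v5 (+1); matched 4.
No augmenting path remains; maximum matching = 4.
König certificate: {u1, u6, v1, v2} is a vertex cover of size 4 (every listed pair touches it), so no matching can be larger.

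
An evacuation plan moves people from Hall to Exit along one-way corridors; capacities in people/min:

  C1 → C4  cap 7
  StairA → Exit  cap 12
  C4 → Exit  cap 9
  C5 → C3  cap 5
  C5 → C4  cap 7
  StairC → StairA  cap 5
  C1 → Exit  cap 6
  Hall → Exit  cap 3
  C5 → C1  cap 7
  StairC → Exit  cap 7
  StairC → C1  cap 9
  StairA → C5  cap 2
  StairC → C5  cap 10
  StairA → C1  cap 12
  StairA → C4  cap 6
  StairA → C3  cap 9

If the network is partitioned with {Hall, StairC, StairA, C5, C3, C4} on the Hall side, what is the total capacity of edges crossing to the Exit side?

Edges leaving {Hall, StairC, StairA, C5, C3, C4}: Hall→Exit (3), StairC→C1 (9), StairC→Exit (7), StairA→C1 (12), StairA→Exit (12), C5→C1 (7), C4→Exit (9).
Cut capacity = 3 + 9 + 7 + 12 + 12 + 7 + 9 = 59.

59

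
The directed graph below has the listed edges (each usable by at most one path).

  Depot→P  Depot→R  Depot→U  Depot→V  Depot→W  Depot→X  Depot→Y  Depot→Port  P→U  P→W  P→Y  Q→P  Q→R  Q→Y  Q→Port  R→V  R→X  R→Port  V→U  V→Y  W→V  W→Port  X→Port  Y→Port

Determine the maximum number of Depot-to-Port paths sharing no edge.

Assign every edge capacity 1; by Menger, the answer equals the max flow.
Path Depot→Port (+1); total 1.
Path Depot→R→Port (+1); total 2.
Path Depot→W→Port (+1); total 3.
Path Depot→X→Port (+1); total 4.
Path Depot→Y→Port (+1); total 5.
No residual Depot→Port path; max flow = 5.
Certifying cut of size 5: {Depot→Port, Depot→R, Depot→X, W→Port, Y→Port}.

5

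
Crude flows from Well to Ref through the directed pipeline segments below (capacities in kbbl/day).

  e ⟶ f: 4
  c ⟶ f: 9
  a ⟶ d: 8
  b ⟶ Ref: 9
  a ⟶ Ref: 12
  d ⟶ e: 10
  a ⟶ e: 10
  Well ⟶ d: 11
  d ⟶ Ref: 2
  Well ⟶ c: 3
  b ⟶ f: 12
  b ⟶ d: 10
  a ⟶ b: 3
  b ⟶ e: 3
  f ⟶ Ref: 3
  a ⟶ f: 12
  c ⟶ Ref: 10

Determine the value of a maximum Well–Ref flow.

8

Augment Well→c→Ref: bottleneck 3, flow now 3.
Augment Well→d→Ref: bottleneck 2, flow now 5.
Augment Well→d→e→f→Ref: bottleneck 3, flow now 8.
No augmenting path remains; maximum flow = 8.
In the residual graph, reachable from Well: {Well, d, e, f}.
Min-cut edges: Well→c (3), d→Ref (2), f→Ref (3); capacity 3 + 2 + 3 = 8.
This cut is saturated, so no flow can exceed 8.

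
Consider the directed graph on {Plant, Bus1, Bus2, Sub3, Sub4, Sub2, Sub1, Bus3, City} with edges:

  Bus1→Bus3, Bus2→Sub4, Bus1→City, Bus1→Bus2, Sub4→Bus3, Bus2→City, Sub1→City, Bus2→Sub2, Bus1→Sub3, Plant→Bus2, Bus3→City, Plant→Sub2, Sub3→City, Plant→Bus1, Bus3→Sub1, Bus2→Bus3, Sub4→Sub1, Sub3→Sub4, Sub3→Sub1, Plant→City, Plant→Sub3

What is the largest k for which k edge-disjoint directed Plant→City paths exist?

4

Assign every edge capacity 1; by Menger, the answer equals the max flow.
Path Plant→City (+1); total 1.
Path Plant→Bus1→City (+1); total 2.
Path Plant→Bus2→City (+1); total 3.
Path Plant→Sub3→City (+1); total 4.
No residual Plant→City path; max flow = 4.
Certifying cut of size 4: {Plant→Bus1, Plant→Bus2, Plant→City, Plant→Sub3}.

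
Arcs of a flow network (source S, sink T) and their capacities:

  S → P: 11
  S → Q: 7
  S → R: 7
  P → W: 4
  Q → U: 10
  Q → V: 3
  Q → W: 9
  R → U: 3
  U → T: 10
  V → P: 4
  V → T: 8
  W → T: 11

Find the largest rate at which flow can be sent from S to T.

Augment S→P→W→T: bottleneck 4, flow now 4.
Augment S→Q→U→T: bottleneck 7, flow now 11.
Augment S→R→U→T: bottleneck 3, flow now 14.
No augmenting path remains; maximum flow = 14.
In the residual graph, reachable from S: {S, P, R}.
Min-cut edges: S→Q (7), P→W (4), R→U (3); capacity 7 + 4 + 3 = 14.
This cut is saturated, so no flow can exceed 14.

14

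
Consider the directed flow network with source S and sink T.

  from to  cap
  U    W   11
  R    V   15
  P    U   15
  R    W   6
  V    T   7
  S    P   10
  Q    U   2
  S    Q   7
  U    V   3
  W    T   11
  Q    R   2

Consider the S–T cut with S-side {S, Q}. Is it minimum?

Yes — it is a minimum cut (capacity 14).

Given cut capacity: 10 + 2 + 2 = 14.
Augment S→P→U→V→T: bottleneck 3, flow now 3.
Augment S→P→U→W→T: bottleneck 7, flow now 10.
Augment S→Q→R→V→T: bottleneck 2, flow now 12.
Augment S→Q→U→W→T: bottleneck 2, flow now 14.
No augmenting path remains; maximum flow = 14.
Cut capacity 14 equals the max flow, so it is a minimum cut.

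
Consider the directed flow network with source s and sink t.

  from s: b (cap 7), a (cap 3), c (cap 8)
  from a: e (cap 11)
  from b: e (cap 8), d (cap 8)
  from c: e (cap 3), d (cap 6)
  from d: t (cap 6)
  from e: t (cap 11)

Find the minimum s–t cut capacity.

17

Augment s→a→e→t: bottleneck 3, flow now 3.
Augment s→b→d→t: bottleneck 6, flow now 9.
Augment s→b→e→t: bottleneck 1, flow now 10.
Augment s→c→e→t: bottleneck 3, flow now 13.
Augment s→c→d→b→e→t: bottleneck 4, flow now 17. (uses reverse residual edge)
No augmenting path remains; maximum flow = 17.
By max-flow min-cut, the minimum cut capacity equals the max flow.
In the residual graph, reachable from s: {s, a, b, c, d, e}.
Min-cut edges: d→t (6), e→t (11); capacity 6 + 11 = 17.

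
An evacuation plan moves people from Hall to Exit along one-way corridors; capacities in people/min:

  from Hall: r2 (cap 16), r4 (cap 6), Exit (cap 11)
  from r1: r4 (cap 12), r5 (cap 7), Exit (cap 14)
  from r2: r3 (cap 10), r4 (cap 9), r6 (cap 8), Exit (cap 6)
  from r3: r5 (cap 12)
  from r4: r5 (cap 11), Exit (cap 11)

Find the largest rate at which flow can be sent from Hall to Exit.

28

Augment Hall→Exit: bottleneck 11, flow now 11.
Augment Hall→r2→Exit: bottleneck 6, flow now 17.
Augment Hall→r4→Exit: bottleneck 6, flow now 23.
Augment Hall→r2→r4→Exit: bottleneck 5, flow now 28.
No augmenting path remains; maximum flow = 28.
In the residual graph, reachable from Hall: {Hall, r2, r3, r4, r5, r6}.
Min-cut edges: Hall→Exit (11), r2→Exit (6), r4→Exit (11); capacity 11 + 6 + 11 = 28.
This cut is saturated, so no flow can exceed 28.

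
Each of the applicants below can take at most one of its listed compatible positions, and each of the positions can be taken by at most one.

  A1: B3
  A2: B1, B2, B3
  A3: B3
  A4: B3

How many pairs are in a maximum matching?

Unit-capacity flow: source→left, listed edges, right→sink; max matching = max flow.
Augmenting path A1→B3 (+1); matched 1.
Augmenting path A2→B1 (+1); matched 2.
No augmenting path remains; maximum matching = 2.
König certificate: {A2, B3} is a vertex cover of size 2 (every listed pair touches it), so no matching can be larger.

2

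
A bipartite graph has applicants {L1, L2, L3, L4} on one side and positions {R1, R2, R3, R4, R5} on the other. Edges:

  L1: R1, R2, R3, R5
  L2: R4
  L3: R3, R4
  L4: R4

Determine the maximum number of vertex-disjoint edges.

Unit-capacity flow: source→left, listed edges, right→sink; max matching = max flow.
Augmenting path L1→R1 (+1); matched 1.
Augmenting path L2→R4 (+1); matched 2.
Augmenting path L3→R3 (+1); matched 3.
No augmenting path remains; maximum matching = 3.
König certificate: {L1, L3, R4} is a vertex cover of size 3 (every listed pair touches it), so no matching can be larger.

3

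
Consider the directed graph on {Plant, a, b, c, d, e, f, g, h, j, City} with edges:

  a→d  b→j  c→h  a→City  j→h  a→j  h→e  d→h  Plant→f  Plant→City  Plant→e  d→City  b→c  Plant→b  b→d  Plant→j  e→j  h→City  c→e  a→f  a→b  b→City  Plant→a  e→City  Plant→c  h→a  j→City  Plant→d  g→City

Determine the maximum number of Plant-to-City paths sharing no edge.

7

Assign every edge capacity 1; by Menger, the answer equals the max flow.
Path Plant→City (+1); total 1.
Path Plant→a→City (+1); total 2.
Path Plant→b→City (+1); total 3.
Path Plant→d→City (+1); total 4.
Path Plant→e→City (+1); total 5.
Path Plant→j→City (+1); total 6.
Path Plant→c→h→City (+1); total 7.
No residual Plant→City path; max flow = 7.
Certifying cut of size 7: {Plant→City, Plant→a, Plant→b, Plant→c, Plant→d, Plant→e, Plant→j}.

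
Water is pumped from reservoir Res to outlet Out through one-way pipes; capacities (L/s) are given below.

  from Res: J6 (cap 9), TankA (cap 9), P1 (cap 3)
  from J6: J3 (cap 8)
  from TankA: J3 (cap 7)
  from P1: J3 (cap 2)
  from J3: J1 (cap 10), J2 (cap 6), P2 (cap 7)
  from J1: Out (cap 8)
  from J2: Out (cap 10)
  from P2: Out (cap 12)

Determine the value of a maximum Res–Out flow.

17

Augment Res→J6→J3→J1→Out: bottleneck 8, flow now 8.
Augment Res→TankA→J3→J2→Out: bottleneck 6, flow now 14.
Augment Res→TankA→J3→P2→Out: bottleneck 1, flow now 15.
Augment Res→P1→J3→P2→Out: bottleneck 2, flow now 17.
No augmenting path remains; maximum flow = 17.
In the residual graph, reachable from Res: {Res, J6, TankA, P1}.
Min-cut edges: J6→J3 (8), TankA→J3 (7), P1→J3 (2); capacity 8 + 7 + 2 = 17.
This cut is saturated, so no flow can exceed 17.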